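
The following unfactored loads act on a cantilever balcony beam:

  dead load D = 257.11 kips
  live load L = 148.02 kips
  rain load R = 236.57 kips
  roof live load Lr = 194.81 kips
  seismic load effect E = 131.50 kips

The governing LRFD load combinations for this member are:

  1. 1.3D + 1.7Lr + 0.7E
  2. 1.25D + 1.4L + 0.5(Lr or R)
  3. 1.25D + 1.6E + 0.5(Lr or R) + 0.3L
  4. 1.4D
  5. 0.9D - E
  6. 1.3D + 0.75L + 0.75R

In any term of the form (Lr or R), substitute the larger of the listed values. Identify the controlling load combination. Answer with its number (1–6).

(Lr or R) → R = 236.57 kips.
1. 1.3(257.11) + 1.7(194.81) + 0.7(131.50) = 334.24 + 331.18 + 92.05 = 757.47
2. 1.25(257.11) + 1.4(148.02) + 0.5(236.57) = 646.90
3. 1.25(257.11) + 1.6(131.50) + 0.5(236.57) + 0.3(148.02) = 694.48
4. 1.4(257.11) = 359.95
5. 0.9(257.11) - 1.0(131.50) = 231.40 - 131.50 = 99.90
6. 1.3(257.11) + 0.75(148.02) + 0.75(236.57) = 334.24 + 111.02 + 177.43 = 622.69
The largest value is 757.47 kips from combination 1.

Combination 1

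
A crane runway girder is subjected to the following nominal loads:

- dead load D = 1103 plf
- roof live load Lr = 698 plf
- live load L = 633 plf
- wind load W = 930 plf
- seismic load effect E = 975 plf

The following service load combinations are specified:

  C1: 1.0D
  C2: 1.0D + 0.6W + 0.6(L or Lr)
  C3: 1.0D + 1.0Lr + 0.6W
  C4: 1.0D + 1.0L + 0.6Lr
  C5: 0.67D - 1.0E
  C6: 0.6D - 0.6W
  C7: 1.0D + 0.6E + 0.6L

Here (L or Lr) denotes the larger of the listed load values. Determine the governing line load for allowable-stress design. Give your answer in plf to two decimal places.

2359.00 plf

(L or Lr) → Lr = 698 plf.
C1: 1.0(1103) = 1103.00
C2: 1.0(1103) + 0.6(930) + 0.6(698) = 1103.00 + 558.00 + 418.80 = 2079.80
C3: 1.0(1103) + 1.0(698) + 0.6(930) = 1103.00 + 698.00 + 558.00 = 2359.00
C4: 1.0(1103) + 1.0(633) + 0.6(698) = 1103.00 + 633.00 + 418.80 = 2154.80
C5: 0.67(1103) - 1.0(975) = 739.01 - 975.00 = -235.99
C6: 0.6(1103) - 0.6(930) = 661.80 - 558.00 = 103.80
C7: 1.0(1103) + 0.6(975) + 0.6(633) = 1103.00 + 585.00 + 379.80 = 2067.80
Combination 3 governs: w = 2359.00 plf.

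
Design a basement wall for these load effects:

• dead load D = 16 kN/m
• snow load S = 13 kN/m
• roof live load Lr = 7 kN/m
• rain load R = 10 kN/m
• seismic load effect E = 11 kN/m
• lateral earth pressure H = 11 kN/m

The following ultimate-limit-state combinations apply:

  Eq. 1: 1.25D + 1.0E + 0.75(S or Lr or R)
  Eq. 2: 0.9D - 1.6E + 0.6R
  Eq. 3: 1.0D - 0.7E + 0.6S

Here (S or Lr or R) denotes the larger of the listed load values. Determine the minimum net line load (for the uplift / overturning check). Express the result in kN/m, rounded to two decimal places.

(S or Lr or R) → S = 13 kN/m.
Eq. 1: 1.25(16) + 1.0(11) + 0.75(13) = 20.00 + 11.00 + 9.75 = 40.75
Eq. 2: 0.9(16) - 1.6(11) + 0.6(10) = 14.40 - 17.60 + 6.00 = 2.80
Eq. 3: 1.0(16) - 0.7(11) + 0.6(13) = 16.00 - 7.70 + 7.80 = 16.10
Combination 2 gives the minimum: 2.80 kN/m.

2.80 kN/m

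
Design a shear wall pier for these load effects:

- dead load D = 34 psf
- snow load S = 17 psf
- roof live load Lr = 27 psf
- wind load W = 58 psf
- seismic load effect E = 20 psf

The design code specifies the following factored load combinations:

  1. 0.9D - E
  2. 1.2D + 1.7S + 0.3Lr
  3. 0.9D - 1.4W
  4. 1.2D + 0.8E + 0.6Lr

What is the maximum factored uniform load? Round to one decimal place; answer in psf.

1. 0.9(34) - 1.0(20) = 10.6
2. 1.2(34) + 1.7(17) + 0.3(27) = 77.8
3. 0.9(34) - 1.4(58) = -50.6
4. 1.2(34) + 0.8(20) + 0.6(27) = 73.0
Combination 2 governs: q_u = 77.8 psf.

77.8 psf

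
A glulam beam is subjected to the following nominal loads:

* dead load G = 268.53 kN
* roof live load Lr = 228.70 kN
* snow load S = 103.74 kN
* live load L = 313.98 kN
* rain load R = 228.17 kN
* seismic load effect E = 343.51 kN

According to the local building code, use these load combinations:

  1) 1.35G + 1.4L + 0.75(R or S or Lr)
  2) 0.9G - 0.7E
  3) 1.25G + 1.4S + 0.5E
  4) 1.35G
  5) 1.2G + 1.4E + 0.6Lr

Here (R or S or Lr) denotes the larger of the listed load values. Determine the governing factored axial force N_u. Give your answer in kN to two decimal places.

(R or S or Lr) → Lr = 228.70 kN.
1) 1.35(268.53) + 1.4(313.98) + 0.75(228.70) = 973.61
2) 0.9(268.53) - 0.7(343.51) = 241.68 - 240.46 = 1.22
3) 1.25(268.53) + 1.4(103.74) + 0.5(343.51) = 652.65
4) 1.35(268.53) = 362.52
5) 1.2(268.53) + 1.4(343.51) + 0.6(228.70) = 322.24 + 480.91 + 137.22 = 940.37
Combination 1 governs: N_u = 973.61 kN.

973.61 kN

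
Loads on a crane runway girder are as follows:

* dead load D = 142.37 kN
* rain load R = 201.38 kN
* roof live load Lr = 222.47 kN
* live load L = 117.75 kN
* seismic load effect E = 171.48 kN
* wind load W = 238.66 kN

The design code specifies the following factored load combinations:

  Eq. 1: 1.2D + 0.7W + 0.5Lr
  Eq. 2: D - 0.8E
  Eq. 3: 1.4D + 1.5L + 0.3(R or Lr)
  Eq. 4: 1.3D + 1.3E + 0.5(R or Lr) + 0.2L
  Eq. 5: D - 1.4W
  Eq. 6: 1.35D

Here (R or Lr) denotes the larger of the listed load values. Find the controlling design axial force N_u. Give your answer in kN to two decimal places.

(R or Lr) → Lr = 222.47 kN.
Eq. 1: 1.2(142.37) + 0.7(238.66) + 0.5(222.47) = 170.84 + 167.06 + 111.24 = 449.14
Eq. 2: 1.0(142.37) - 0.8(171.48) = 142.37 - 137.18 = 5.19
Eq. 3: 1.4(142.37) + 1.5(117.75) + 0.3(222.47) = 442.68
Eq. 4: 1.3(142.37) + 1.3(171.48) + 0.5(222.47) + 0.2(117.75) = 185.08 + 222.92 + 111.24 + 23.55 = 542.79
Eq. 5: 1.0(142.37) - 1.4(238.66) = 142.37 - 334.12 = -191.75
Eq. 6: 1.35(142.37) = 192.20
The controlling combination is 4, giving 542.79 kN.

542.79 kN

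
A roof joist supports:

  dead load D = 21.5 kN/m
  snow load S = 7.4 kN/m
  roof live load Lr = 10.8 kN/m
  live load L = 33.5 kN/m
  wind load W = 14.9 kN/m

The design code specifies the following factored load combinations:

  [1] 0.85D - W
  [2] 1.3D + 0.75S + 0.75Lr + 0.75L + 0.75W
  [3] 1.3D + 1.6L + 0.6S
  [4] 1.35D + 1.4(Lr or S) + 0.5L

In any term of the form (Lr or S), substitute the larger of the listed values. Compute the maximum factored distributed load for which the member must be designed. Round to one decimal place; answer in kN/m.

(Lr or S) → Lr = 10.8 kN/m.
[1] 0.85(21.5) - 1.0(14.9) = 3.4
[2] 1.3(21.5) + 0.75(7.4) + 0.75(10.8) + 0.75(33.5) + 0.75(14.9) = 77.9
[3] 1.3(21.5) + 1.6(33.5) + 0.6(7.4) = 86.0
[4] 1.35(21.5) + 1.4(10.8) + 0.5(33.5) = 60.9
The controlling combination is 3, giving 86.0 kN/m.

86.0 kN/m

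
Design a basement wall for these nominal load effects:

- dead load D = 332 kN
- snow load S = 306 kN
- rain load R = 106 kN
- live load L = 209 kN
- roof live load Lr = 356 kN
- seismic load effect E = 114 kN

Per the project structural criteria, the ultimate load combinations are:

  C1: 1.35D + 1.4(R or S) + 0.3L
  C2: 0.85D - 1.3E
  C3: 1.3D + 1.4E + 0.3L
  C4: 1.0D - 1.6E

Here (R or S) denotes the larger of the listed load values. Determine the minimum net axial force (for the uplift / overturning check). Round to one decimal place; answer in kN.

134.0 kN

(R or S) → S = 306 kN.
C1: 1.35(332) + 1.4(306) + 0.3(209) = 448.2 + 428.4 + 62.7 = 939.3
C2: 0.85(332) - 1.3(114) = 282.2 - 148.2 = 134.0
C3: 1.3(332) + 1.4(114) + 0.3(209) = 431.6 + 159.6 + 62.7 = 653.9
C4: 1.0(332) - 1.6(114) = 332.0 - 182.4 = 149.6
Combination 2 gives the minimum: 134.0 kN.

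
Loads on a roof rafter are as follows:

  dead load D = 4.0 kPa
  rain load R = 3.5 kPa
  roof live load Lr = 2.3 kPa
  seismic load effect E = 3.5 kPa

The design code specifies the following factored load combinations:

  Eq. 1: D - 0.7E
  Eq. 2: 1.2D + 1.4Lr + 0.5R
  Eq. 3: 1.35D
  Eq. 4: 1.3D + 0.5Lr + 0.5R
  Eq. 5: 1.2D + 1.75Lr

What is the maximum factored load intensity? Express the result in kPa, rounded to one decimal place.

Eq. 1: 1.0(4.0) - 0.7(3.5) = 1.6
Eq. 2: 1.2(4.0) + 1.4(2.3) + 0.5(3.5) = 4.8 + 3.2 + 1.8 = 9.8
Eq. 3: 1.35(4.0) = 5.4
Eq. 4: 1.3(4.0) + 0.5(2.3) + 0.5(3.5) = 8.1
Eq. 5: 1.2(4.0) + 1.75(2.3) = 4.8 + 4.0 = 8.8
Maximum is from combination 2.

9.8 kPa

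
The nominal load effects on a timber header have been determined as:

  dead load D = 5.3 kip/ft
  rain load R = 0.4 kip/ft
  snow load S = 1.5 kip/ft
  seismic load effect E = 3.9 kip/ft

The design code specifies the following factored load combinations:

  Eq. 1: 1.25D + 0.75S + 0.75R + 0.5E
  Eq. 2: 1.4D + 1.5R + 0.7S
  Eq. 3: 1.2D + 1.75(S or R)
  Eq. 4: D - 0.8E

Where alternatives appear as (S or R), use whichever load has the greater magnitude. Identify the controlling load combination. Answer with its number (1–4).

Combination 1

(S or R) → S = 1.5 kip/ft.
Eq. 1: 1.25(5.3) + 0.75(1.5) + 0.75(0.4) + 0.5(3.9) = 10.00
Eq. 2: 1.4(5.3) + 1.5(0.4) + 0.7(1.5) = 7.42 + 0.60 + 1.05 = 9.07
Eq. 3: 1.2(5.3) + 1.75(1.5) = 6.36 + 2.63 = 8.99
Eq. 4: 1.0(5.3) - 0.8(3.9) = 5.30 - 3.12 = 2.18
The largest value is 10.00 kip/ft from combination 1.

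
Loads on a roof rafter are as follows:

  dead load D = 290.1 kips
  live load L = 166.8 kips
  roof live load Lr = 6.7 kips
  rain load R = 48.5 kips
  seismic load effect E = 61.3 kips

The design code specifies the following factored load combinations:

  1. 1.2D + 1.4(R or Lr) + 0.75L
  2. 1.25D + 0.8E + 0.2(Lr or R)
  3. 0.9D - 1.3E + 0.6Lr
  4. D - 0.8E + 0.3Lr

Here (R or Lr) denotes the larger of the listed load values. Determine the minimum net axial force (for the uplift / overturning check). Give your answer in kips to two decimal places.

(R or Lr) → R = 48.5 kips; (Lr or R) → R = 48.5 kips.
1. 1.2(290.1) + 1.4(48.5) + 0.75(166.8) = 541.12
2. 1.25(290.1) + 0.8(61.3) + 0.2(48.5) = 421.37
3. 0.9(290.1) - 1.3(61.3) + 0.6(6.7) = 185.42
4. 1.0(290.1) - 0.8(61.3) + 0.3(6.7) = 243.07
Combination 3 gives the minimum: 185.42 kips.

185.42 kips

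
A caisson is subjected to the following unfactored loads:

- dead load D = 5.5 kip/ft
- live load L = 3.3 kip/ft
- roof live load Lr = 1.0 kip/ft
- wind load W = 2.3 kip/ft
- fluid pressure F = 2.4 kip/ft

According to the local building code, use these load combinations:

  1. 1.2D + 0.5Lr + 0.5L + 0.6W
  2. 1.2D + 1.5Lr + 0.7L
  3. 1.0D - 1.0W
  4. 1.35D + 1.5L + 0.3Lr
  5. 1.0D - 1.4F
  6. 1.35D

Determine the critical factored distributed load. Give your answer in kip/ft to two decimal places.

12.68 kip/ft

1. 1.2(5.5) + 0.5(1.0) + 0.5(3.3) + 0.6(2.3) = 6.60 + 0.50 + 1.65 + 1.38 = 10.13
2. 1.2(5.5) + 1.5(1.0) + 0.7(3.3) = 6.60 + 1.50 + 2.31 = 10.41
3. 1.0(5.5) - 1.0(2.3) = 5.50 - 2.30 = 3.20
4. 1.35(5.5) + 1.5(3.3) + 0.3(1.0) = 7.43 + 4.95 + 0.30 = 12.68
5. 1.0(5.5) - 1.4(2.4) = 5.50 - 3.36 = 2.14
6. 1.35(5.5) = 7.43
The controlling combination is 4, giving 12.68 kip/ft.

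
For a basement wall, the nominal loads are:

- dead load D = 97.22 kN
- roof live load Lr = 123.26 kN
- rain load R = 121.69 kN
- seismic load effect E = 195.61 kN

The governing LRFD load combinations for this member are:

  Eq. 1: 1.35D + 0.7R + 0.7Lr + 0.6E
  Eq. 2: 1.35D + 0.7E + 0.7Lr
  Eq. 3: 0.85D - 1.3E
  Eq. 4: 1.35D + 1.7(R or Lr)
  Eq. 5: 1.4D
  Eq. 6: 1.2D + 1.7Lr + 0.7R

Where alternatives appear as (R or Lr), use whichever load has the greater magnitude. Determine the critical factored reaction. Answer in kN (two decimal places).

(R or Lr) → Lr = 123.26 kN.
Eq. 1: 1.35(97.22) + 0.7(121.69) + 0.7(123.26) + 0.6(195.61) = 131.25 + 85.18 + 86.28 + 117.37 = 420.08
Eq. 2: 1.35(97.22) + 0.7(195.61) + 0.7(123.26) = 131.25 + 136.93 + 86.28 = 354.46
Eq. 3: 0.85(97.22) - 1.3(195.61) = -171.66
Eq. 4: 1.35(97.22) + 1.7(123.26) = 131.25 + 209.54 = 340.79
Eq. 5: 1.4(97.22) = 136.11
Eq. 6: 1.2(97.22) + 1.7(123.26) + 0.7(121.69) = 411.39
The controlling combination is 1, giving 420.08 kN.

420.08 kN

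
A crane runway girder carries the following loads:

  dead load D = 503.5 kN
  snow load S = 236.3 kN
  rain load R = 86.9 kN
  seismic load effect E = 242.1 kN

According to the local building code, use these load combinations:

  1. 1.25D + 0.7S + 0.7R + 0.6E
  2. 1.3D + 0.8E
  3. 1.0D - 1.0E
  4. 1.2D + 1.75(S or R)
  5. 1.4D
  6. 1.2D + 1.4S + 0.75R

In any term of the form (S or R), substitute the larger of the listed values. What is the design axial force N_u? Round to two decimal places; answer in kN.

(S or R) → S = 236.3 kN.
1. 1.25(503.5) + 0.7(236.3) + 0.7(86.9) + 0.6(242.1) = 629.38 + 165.41 + 60.83 + 145.26 = 1000.88
2. 1.3(503.5) + 0.8(242.1) = 654.55 + 193.68 = 848.23
3. 1.0(503.5) - 1.0(242.1) = 503.50 - 242.10 = 261.40
4. 1.2(503.5) + 1.75(236.3) = 604.20 + 413.53 = 1017.73
5. 1.4(503.5) = 704.90
6. 1.2(503.5) + 1.4(236.3) + 0.75(86.9) = 604.20 + 330.82 + 65.18 = 1000.20
Combination 4 governs: N_u = 1017.73 kN.

1017.73 kN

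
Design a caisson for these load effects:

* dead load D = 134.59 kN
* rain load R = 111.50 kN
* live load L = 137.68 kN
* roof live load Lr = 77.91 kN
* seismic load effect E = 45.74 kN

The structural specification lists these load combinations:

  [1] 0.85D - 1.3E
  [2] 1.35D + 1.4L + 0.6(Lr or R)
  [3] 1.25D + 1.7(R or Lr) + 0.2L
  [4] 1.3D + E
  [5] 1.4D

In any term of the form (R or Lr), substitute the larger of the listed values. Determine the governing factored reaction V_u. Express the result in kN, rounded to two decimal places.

(Lr or R) → R = 111.50 kN; (R or Lr) → R = 111.50 kN.
[1] 0.85(134.59) - 1.3(45.74) = 114.40 - 59.46 = 54.94
[2] 1.35(134.59) + 1.4(137.68) + 0.6(111.50) = 181.70 + 192.75 + 66.90 = 441.35
[3] 1.25(134.59) + 1.7(111.50) + 0.2(137.68) = 385.32
[4] 1.3(134.59) + 1.0(45.74) = 174.97 + 45.74 = 220.71
[5] 1.4(134.59) = 188.43
The controlling combination is 2, giving 441.35 kN.

441.35 kN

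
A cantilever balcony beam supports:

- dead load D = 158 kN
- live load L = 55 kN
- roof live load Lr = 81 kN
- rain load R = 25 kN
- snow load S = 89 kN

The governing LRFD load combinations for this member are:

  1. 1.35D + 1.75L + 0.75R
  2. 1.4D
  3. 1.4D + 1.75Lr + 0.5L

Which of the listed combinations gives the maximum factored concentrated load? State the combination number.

1. 1.35(158) + 1.75(55) + 0.75(25) = 328.30
2. 1.4(158) = 221.20
3. 1.4(158) + 1.75(81) + 0.5(55) = 390.45
The largest value is 390.45 kN from combination 3.

Combination 3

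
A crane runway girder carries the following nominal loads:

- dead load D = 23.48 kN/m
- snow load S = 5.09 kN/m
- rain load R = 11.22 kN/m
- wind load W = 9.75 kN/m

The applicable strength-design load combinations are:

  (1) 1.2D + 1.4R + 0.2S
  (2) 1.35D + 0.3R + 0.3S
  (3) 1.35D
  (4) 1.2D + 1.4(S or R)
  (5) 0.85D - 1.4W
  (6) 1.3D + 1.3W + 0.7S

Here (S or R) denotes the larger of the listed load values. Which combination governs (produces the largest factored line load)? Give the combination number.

Combination 6

(S or R) → R = 11.22 kN/m.
(1) 1.2(23.48) + 1.4(11.22) + 0.2(5.09) = 44.90
(2) 1.35(23.48) + 0.3(11.22) + 0.3(5.09) = 36.59
(3) 1.35(23.48) = 31.70
(4) 1.2(23.48) + 1.4(11.22) = 43.88
(5) 0.85(23.48) - 1.4(9.75) = 19.96 - 13.65 = 6.31
(6) 1.3(23.48) + 1.3(9.75) + 0.7(5.09) = 30.52 + 12.68 + 3.56 = 46.76
The largest value is 46.76 kN/m from combination 6.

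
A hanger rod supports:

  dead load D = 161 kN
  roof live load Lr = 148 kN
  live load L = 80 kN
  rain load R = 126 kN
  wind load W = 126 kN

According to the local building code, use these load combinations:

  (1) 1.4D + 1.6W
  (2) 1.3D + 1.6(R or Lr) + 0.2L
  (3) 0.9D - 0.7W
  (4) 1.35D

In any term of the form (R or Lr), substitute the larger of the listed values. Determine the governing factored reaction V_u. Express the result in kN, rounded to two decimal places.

462.10 kN

(R or Lr) → Lr = 148 kN.
(1) 1.4(161) + 1.6(126) = 225.40 + 201.60 = 427.00
(2) 1.3(161) + 1.6(148) + 0.2(80) = 209.30 + 236.80 + 16.00 = 462.10
(3) 0.9(161) - 0.7(126) = 144.90 - 88.20 = 56.70
(4) 1.35(161) = 217.35
Maximum is from combination 2.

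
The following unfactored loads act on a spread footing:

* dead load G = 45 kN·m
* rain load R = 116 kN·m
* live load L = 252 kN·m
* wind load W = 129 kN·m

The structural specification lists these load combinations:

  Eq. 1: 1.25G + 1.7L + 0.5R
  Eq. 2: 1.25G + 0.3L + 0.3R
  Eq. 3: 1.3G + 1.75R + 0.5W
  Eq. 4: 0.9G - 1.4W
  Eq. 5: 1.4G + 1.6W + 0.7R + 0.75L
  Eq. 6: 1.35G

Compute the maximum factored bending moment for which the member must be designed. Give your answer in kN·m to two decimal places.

Eq. 1: 1.25(45) + 1.7(252) + 0.5(116) = 56.25 + 428.40 + 58.00 = 542.65
Eq. 2: 1.25(45) + 0.3(252) + 0.3(116) = 56.25 + 75.60 + 34.80 = 166.65
Eq. 3: 1.3(45) + 1.75(116) + 0.5(129) = 58.50 + 203.00 + 64.50 = 326.00
Eq. 4: 0.9(45) - 1.4(129) = 40.50 - 180.60 = -140.10
Eq. 5: 1.4(45) + 1.6(129) + 0.7(116) + 0.75(252) = 63.00 + 206.40 + 81.20 + 189.00 = 539.60
Eq. 6: 1.35(45) = 60.75
Combination 1 governs: M_u = 542.65 kN·m.

542.65 kN·m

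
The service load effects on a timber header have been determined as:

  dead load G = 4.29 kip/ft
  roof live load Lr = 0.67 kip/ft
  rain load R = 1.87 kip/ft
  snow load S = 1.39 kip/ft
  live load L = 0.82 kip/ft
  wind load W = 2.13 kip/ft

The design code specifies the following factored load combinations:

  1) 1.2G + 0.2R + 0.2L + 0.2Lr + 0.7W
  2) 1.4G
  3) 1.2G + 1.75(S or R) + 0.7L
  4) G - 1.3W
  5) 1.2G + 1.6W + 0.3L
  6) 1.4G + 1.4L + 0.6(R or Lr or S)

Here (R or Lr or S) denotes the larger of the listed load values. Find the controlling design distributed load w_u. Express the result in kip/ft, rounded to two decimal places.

8.99 kip/ft

(S or R) → R = 1.87 kip/ft; (R or Lr or S) → R = 1.87 kip/ft.
1) 1.2(4.29) + 0.2(1.87) + 0.2(0.82) + 0.2(0.67) + 0.7(2.13) = 7.31
2) 1.4(4.29) = 6.01
3) 1.2(4.29) + 1.75(1.87) + 0.7(0.82) = 5.15 + 3.27 + 0.57 = 8.99
4) 1.0(4.29) - 1.3(2.13) = 4.29 - 2.77 = 1.52
5) 1.2(4.29) + 1.6(2.13) + 0.3(0.82) = 8.80
6) 1.4(4.29) + 1.4(0.82) + 0.6(1.87) = 6.01 + 1.15 + 1.12 = 8.28
Combination 3 governs: w_u = 8.99 kip/ft.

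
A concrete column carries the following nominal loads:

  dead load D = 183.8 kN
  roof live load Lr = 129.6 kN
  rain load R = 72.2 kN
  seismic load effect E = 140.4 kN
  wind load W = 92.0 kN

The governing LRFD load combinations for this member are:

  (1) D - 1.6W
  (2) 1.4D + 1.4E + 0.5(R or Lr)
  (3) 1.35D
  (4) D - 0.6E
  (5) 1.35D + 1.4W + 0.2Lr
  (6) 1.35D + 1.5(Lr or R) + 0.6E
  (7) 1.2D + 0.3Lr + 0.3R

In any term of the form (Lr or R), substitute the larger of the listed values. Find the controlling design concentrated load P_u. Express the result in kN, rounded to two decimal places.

526.77 kN

(R or Lr) → Lr = 129.6 kN; (Lr or R) → Lr = 129.6 kN.
(1) 1.0(183.8) - 1.6(92.0) = 183.80 - 147.20 = 36.60
(2) 1.4(183.8) + 1.4(140.4) + 0.5(129.6) = 257.32 + 196.56 + 64.80 = 518.68
(3) 1.35(183.8) = 248.13
(4) 1.0(183.8) - 0.6(140.4) = 183.80 - 84.24 = 99.56
(5) 1.35(183.8) + 1.4(92.0) + 0.2(129.6) = 248.13 + 128.80 + 25.92 = 402.85
(6) 1.35(183.8) + 1.5(129.6) + 0.6(140.4) = 248.13 + 194.40 + 84.24 = 526.77
(7) 1.2(183.8) + 0.3(129.6) + 0.3(72.2) = 220.56 + 38.88 + 21.66 = 281.10
Combination 6 governs: P_u = 526.77 kN.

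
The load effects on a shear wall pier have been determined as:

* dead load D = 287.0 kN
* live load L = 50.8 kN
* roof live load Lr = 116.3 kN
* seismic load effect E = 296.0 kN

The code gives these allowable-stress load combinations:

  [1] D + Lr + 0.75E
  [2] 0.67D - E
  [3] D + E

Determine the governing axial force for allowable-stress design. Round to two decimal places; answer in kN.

[1] 1.0(287.0) + 1.0(116.3) + 0.75(296.0) = 287.00 + 116.30 + 222.00 = 625.30
[2] 0.67(287.0) - 1.0(296.0) = 192.29 - 296.00 = -103.71
[3] 1.0(287.0) + 1.0(296.0) = 287.00 + 296.00 = 583.00
Maximum is from combination 1.

625.30 kN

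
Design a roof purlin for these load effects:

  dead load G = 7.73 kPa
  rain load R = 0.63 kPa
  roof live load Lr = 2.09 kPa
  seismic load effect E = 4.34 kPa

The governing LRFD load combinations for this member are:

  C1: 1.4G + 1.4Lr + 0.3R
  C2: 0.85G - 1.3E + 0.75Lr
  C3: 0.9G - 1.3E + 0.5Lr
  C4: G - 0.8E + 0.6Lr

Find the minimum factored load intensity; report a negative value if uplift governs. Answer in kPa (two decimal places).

2.36 kPa

C1: 1.4(7.73) + 1.4(2.09) + 0.3(0.63) = 13.94
C2: 0.85(7.73) - 1.3(4.34) + 0.75(2.09) = 2.50
C3: 0.9(7.73) - 1.3(4.34) + 0.5(2.09) = 2.36
C4: 1.0(7.73) - 0.8(4.34) + 0.6(2.09) = 5.51
Combination 3 gives the minimum: 2.36 kPa.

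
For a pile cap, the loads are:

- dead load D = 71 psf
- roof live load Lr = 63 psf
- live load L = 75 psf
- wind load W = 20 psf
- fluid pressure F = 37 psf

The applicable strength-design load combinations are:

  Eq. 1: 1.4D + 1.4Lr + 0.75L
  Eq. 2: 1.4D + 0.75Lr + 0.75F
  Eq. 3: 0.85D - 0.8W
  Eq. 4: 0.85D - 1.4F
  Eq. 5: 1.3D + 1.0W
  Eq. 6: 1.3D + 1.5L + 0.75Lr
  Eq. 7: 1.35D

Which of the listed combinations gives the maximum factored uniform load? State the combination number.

Combination 6

Eq. 1: 1.4(71) + 1.4(63) + 0.75(75) = 243.9
Eq. 2: 1.4(71) + 0.75(63) + 0.75(37) = 174.4
Eq. 3: 0.85(71) - 0.8(20) = 44.4
Eq. 4: 0.85(71) - 1.4(37) = 8.6
Eq. 5: 1.3(71) + 1.0(20) = 112.3
Eq. 6: 1.3(71) + 1.5(75) + 0.75(63) = 252.1
Eq. 7: 1.35(71) = 95.9
The largest value is 252.1 psf from combination 6.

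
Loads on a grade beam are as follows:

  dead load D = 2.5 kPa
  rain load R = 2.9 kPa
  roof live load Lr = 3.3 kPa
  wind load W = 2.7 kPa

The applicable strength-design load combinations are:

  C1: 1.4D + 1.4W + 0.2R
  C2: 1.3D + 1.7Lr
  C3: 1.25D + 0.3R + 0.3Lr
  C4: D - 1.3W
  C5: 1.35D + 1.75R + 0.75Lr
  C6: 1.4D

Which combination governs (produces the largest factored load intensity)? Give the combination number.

Combination 5

C1: 1.4(2.5) + 1.4(2.7) + 0.2(2.9) = 7.86
C2: 1.3(2.5) + 1.7(3.3) = 8.86
C3: 1.25(2.5) + 0.3(2.9) + 0.3(3.3) = 4.99
C4: 1.0(2.5) - 1.3(2.7) = -1.01
C5: 1.35(2.5) + 1.75(2.9) + 0.75(3.3) = 10.93
C6: 1.4(2.5) = 3.50
The largest value is 10.93 kPa from combination 5.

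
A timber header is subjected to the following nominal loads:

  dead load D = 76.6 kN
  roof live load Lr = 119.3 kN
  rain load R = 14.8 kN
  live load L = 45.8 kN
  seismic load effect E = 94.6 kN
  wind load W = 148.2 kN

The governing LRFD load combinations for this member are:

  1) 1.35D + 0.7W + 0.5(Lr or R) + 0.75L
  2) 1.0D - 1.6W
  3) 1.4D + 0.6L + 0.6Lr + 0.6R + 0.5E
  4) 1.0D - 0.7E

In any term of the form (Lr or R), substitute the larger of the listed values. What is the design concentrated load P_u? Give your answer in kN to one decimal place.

301.2 kN

(Lr or R) → Lr = 119.3 kN.
1) 1.35(76.6) + 0.7(148.2) + 0.5(119.3) + 0.75(45.8) = 103.4 + 103.7 + 59.7 + 34.4 = 301.2
2) 1.0(76.6) - 1.6(148.2) = 76.6 - 237.1 = -160.5
3) 1.4(76.6) + 0.6(45.8) + 0.6(119.3) + 0.6(14.8) + 0.5(94.6) = 107.2 + 27.5 + 71.6 + 8.9 + 47.3 = 262.5
4) 1.0(76.6) - 0.7(94.6) = 76.6 - 66.2 = 10.4
The controlling combination is 1, giving 301.2 kN.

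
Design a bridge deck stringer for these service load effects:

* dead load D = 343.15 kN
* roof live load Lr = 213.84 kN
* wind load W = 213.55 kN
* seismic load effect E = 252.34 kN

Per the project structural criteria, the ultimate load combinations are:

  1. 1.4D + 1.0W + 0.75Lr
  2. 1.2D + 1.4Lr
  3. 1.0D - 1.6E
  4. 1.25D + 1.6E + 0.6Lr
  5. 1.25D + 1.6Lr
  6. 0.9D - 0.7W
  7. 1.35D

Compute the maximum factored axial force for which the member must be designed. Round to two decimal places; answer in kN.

960.99 kN

1. 1.4(343.15) + 1.0(213.55) + 0.75(213.84) = 480.41 + 213.55 + 160.38 = 854.34
2. 1.2(343.15) + 1.4(213.84) = 411.78 + 299.38 = 711.16
3. 1.0(343.15) - 1.6(252.34) = 343.15 - 403.74 = -60.59
4. 1.25(343.15) + 1.6(252.34) + 0.6(213.84) = 960.99
5. 1.25(343.15) + 1.6(213.84) = 428.94 + 342.14 = 771.08
6. 0.9(343.15) - 0.7(213.55) = 308.84 - 149.49 = 159.35
7. 1.35(343.15) = 463.25
Combination 4 governs: N_u = 960.99 kN.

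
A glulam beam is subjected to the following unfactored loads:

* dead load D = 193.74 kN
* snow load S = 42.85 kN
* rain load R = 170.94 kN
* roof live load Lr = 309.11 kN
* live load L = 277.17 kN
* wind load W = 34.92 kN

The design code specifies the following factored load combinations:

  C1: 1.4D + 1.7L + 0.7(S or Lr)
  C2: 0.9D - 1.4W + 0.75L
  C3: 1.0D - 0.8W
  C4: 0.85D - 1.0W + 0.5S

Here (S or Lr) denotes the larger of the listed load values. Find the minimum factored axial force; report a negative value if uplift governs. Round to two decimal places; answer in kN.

(S or Lr) → Lr = 309.11 kN.
C1: 1.4(193.74) + 1.7(277.17) + 0.7(309.11) = 958.80
C2: 0.9(193.74) - 1.4(34.92) + 0.75(277.17) = 333.36
C3: 1.0(193.74) - 0.8(34.92) = 165.80
C4: 0.85(193.74) - 1.0(34.92) + 0.5(42.85) = 151.18
Combination 4 gives the minimum: 151.18 kN.

151.18 kN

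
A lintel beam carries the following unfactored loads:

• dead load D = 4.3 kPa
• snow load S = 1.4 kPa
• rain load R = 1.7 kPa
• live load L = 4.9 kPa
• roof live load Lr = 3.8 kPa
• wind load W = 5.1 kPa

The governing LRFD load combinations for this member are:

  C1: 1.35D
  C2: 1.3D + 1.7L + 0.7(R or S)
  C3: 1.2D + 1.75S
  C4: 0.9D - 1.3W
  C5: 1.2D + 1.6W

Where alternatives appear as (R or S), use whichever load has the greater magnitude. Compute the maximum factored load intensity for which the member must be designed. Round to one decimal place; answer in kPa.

(R or S) → R = 1.7 kPa.
C1: 1.35(4.3) = 5.8
C2: 1.3(4.3) + 1.7(4.9) + 0.7(1.7) = 15.1
C3: 1.2(4.3) + 1.75(1.4) = 7.6
C4: 0.9(4.3) - 1.3(5.1) = -2.8
C5: 1.2(4.3) + 1.6(5.1) = 13.3
Maximum is from combination 2.

15.1 kPa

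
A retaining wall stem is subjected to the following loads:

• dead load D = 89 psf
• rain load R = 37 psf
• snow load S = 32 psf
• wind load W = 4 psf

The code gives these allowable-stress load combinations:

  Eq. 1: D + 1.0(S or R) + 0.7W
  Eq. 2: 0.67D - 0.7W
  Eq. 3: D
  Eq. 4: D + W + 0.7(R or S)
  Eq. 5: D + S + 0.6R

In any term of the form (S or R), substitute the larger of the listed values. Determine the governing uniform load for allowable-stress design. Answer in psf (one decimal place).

143.2 psf

(S or R) → R = 37 psf; (R or S) → R = 37 psf.
Eq. 1: 1.0(89) + 1.0(37) + 0.7(4) = 89.0 + 37.0 + 2.8 = 128.8
Eq. 2: 0.67(89) - 0.7(4) = 59.6 - 2.8 = 56.8
Eq. 3: 1.0(89) = 89.0
Eq. 4: 1.0(89) + 1.0(4) + 0.7(37) = 89.0 + 4.0 + 25.9 = 118.9
Eq. 5: 1.0(89) + 1.0(32) + 0.6(37) = 89.0 + 32.0 + 22.2 = 143.2
Maximum is from combination 5.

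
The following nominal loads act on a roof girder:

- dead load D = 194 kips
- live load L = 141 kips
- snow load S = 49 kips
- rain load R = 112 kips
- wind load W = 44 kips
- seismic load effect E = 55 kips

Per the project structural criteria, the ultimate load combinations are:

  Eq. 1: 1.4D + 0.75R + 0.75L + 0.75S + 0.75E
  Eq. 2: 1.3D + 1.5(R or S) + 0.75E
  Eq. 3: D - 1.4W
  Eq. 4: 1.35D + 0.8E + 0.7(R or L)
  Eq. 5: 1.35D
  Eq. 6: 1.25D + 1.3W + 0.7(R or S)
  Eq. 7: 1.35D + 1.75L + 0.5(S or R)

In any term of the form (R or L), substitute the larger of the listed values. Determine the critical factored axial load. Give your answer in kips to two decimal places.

(R or S) → R = 112 kips; (R or L) → L = 141 kips; (S or R) → R = 112 kips.
Eq. 1: 1.4(194) + 0.75(112) + 0.75(141) + 0.75(49) + 0.75(55) = 271.60 + 84.00 + 105.75 + 36.75 + 41.25 = 539.35
Eq. 2: 1.3(194) + 1.5(112) + 0.75(55) = 252.20 + 168.00 + 41.25 = 461.45
Eq. 3: 1.0(194) - 1.4(44) = 194.00 - 61.60 = 132.40
Eq. 4: 1.35(194) + 0.8(55) + 0.7(141) = 261.90 + 44.00 + 98.70 = 404.60
Eq. 5: 1.35(194) = 261.90
Eq. 6: 1.25(194) + 1.3(44) + 0.7(112) = 242.50 + 57.20 + 78.40 = 378.10
Eq. 7: 1.35(194) + 1.75(141) + 0.5(112) = 261.90 + 246.75 + 56.00 = 564.65
Maximum is from combination 7.

564.65 kips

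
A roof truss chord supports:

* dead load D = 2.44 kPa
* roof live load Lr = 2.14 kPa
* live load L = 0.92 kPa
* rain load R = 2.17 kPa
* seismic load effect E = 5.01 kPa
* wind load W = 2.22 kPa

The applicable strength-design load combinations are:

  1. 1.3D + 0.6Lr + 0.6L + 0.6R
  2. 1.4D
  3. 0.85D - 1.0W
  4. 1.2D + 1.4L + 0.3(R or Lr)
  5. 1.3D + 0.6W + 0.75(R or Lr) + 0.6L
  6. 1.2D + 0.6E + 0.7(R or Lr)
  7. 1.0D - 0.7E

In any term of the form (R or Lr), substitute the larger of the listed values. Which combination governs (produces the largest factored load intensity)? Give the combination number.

(R or Lr) → R = 2.17 kPa.
1. 1.3(2.44) + 0.6(2.14) + 0.6(0.92) + 0.6(2.17) = 6.31
2. 1.4(2.44) = 3.42
3. 0.85(2.44) - 1.0(2.22) = 2.07 - 2.22 = -0.15
4. 1.2(2.44) + 1.4(0.92) + 0.3(2.17) = 2.93 + 1.29 + 0.65 = 4.87
5. 1.3(2.44) + 0.6(2.22) + 0.75(2.17) + 0.6(0.92) = 3.17 + 1.33 + 1.63 + 0.55 = 6.68
6. 1.2(2.44) + 0.6(5.01) + 0.7(2.17) = 7.45
7. 1.0(2.44) - 0.7(5.01) = 2.44 - 3.51 = -1.07
The largest value is 7.45 kPa from combination 6.

Combination 6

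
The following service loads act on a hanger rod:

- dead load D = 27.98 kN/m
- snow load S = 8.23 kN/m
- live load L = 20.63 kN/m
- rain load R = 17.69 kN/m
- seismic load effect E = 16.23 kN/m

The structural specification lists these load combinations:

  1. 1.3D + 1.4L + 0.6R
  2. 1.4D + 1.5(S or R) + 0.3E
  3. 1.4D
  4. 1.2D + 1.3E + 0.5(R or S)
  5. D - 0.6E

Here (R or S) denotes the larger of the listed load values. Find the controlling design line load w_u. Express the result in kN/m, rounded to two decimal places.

75.87 kN/m

(S or R) → R = 17.69 kN/m; (R or S) → R = 17.69 kN/m.
1. 1.3(27.98) + 1.4(20.63) + 0.6(17.69) = 75.87
2. 1.4(27.98) + 1.5(17.69) + 0.3(16.23) = 39.17 + 26.54 + 4.87 = 70.58
3. 1.4(27.98) = 39.17
4. 1.2(27.98) + 1.3(16.23) + 0.5(17.69) = 63.52
5. 1.0(27.98) - 0.6(16.23) = 27.98 - 9.74 = 18.24
Combination 1 governs: w_u = 75.87 kN/m.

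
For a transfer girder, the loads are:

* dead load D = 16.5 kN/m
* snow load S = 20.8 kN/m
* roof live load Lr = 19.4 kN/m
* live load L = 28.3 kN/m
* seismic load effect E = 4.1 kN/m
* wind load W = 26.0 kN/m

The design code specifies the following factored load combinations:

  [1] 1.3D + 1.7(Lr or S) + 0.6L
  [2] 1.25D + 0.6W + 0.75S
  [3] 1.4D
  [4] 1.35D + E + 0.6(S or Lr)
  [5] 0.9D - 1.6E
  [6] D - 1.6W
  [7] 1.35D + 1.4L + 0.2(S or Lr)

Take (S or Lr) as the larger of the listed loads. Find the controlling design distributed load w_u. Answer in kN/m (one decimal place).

(Lr or S) → S = 20.8 kN/m; (S or Lr) → S = 20.8 kN/m.
[1] 1.3(16.5) + 1.7(20.8) + 0.6(28.3) = 73.8
[2] 1.25(16.5) + 0.6(26.0) + 0.75(20.8) = 51.8
[3] 1.4(16.5) = 23.1
[4] 1.35(16.5) + 1.0(4.1) + 0.6(20.8) = 38.9
[5] 0.9(16.5) - 1.6(4.1) = 8.3
[6] 1.0(16.5) - 1.6(26.0) = -25.1
[7] 1.35(16.5) + 1.4(28.3) + 0.2(20.8) = 66.1
Combination 1 governs: w_u = 73.8 kN/m.

73.8 kN/m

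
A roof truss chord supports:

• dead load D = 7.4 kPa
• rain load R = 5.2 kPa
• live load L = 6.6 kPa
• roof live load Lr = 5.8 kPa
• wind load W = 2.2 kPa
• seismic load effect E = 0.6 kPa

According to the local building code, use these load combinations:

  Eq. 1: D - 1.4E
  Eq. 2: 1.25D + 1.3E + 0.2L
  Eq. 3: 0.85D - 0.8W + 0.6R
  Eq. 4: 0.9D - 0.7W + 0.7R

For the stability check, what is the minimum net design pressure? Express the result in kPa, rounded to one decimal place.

Eq. 1: 1.0(7.4) - 1.4(0.6) = 7.4 - 0.8 = 6.6
Eq. 2: 1.25(7.4) + 1.3(0.6) + 0.2(6.6) = 9.3 + 0.8 + 1.3 = 11.4
Eq. 3: 0.85(7.4) - 0.8(2.2) + 0.6(5.2) = 7.7
Eq. 4: 0.9(7.4) - 0.7(2.2) + 0.7(5.2) = 6.7 - 1.5 + 3.6 = 8.8
Combination 1 gives the minimum: 6.6 kPa.

6.6 kPa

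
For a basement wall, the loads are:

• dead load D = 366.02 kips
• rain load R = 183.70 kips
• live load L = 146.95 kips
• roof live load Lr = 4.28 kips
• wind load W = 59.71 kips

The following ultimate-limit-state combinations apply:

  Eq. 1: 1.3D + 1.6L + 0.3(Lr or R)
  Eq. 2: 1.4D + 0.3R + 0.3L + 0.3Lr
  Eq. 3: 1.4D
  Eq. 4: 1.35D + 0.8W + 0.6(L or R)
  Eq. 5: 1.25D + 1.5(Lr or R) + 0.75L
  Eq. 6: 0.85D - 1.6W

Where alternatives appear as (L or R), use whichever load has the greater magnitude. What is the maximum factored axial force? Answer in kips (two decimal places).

843.29 kips

(Lr or R) → R = 183.70 kips; (L or R) → R = 183.70 kips.
Eq. 1: 1.3(366.02) + 1.6(146.95) + 0.3(183.70) = 475.83 + 235.12 + 55.11 = 766.06
Eq. 2: 1.4(366.02) + 0.3(183.70) + 0.3(146.95) + 0.3(4.28) = 512.43 + 55.11 + 44.09 + 1.28 = 612.91
Eq. 3: 1.4(366.02) = 512.43
Eq. 4: 1.35(366.02) + 0.8(59.71) + 0.6(183.70) = 494.13 + 47.77 + 110.22 = 652.12
Eq. 5: 1.25(366.02) + 1.5(183.70) + 0.75(146.95) = 457.53 + 275.55 + 110.21 = 843.29
Eq. 6: 0.85(366.02) - 1.6(59.71) = 311.12 - 95.54 = 215.58
Combination 5 governs: P_u = 843.29 kips.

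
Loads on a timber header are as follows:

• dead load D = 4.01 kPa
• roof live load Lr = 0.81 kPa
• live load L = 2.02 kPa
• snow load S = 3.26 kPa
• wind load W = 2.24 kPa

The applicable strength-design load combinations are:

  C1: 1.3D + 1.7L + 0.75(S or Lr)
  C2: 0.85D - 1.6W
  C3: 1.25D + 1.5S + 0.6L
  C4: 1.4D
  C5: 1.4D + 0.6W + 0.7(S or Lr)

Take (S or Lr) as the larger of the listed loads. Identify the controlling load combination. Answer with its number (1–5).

(S or Lr) → S = 3.26 kPa.
C1: 1.3(4.01) + 1.7(2.02) + 0.75(3.26) = 5.21 + 3.43 + 2.45 = 11.09
C2: 0.85(4.01) - 1.6(2.24) = -0.18
C3: 1.25(4.01) + 1.5(3.26) + 0.6(2.02) = 5.01 + 4.89 + 1.21 = 11.11
C4: 1.4(4.01) = 5.61
C5: 1.4(4.01) + 0.6(2.24) + 0.7(3.26) = 9.24
The largest value is 11.11 kPa from combination 3.

Combination 3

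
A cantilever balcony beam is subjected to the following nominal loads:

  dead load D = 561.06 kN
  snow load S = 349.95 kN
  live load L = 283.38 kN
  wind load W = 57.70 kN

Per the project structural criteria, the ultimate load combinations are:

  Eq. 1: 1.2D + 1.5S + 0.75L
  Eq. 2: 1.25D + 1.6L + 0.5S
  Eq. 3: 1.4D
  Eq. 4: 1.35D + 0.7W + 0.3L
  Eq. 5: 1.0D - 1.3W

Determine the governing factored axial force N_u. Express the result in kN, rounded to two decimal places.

1410.73 kN

Eq. 1: 1.2(561.06) + 1.5(349.95) + 0.75(283.38) = 1410.73
Eq. 2: 1.25(561.06) + 1.6(283.38) + 0.5(349.95) = 1329.71
Eq. 3: 1.4(561.06) = 785.48
Eq. 4: 1.35(561.06) + 0.7(57.70) + 0.3(283.38) = 882.84
Eq. 5: 1.0(561.06) - 1.3(57.70) = 561.06 - 75.01 = 486.05
Maximum is from combination 1.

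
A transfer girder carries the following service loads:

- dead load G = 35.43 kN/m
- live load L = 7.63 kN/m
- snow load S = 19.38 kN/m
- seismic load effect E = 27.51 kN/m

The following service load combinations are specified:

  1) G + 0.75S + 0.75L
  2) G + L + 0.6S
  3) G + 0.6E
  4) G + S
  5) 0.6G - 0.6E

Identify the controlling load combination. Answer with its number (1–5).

Combination 1

1) 1.0(35.43) + 0.75(19.38) + 0.75(7.63) = 35.43 + 14.54 + 5.72 = 55.69
2) 1.0(35.43) + 1.0(7.63) + 0.6(19.38) = 35.43 + 7.63 + 11.63 = 54.69
3) 1.0(35.43) + 0.6(27.51) = 35.43 + 16.51 = 51.94
4) 1.0(35.43) + 1.0(19.38) = 35.43 + 19.38 = 54.81
5) 0.6(35.43) - 0.6(27.51) = 21.26 - 16.51 = 4.75
The largest value is 55.69 kN/m from combination 1.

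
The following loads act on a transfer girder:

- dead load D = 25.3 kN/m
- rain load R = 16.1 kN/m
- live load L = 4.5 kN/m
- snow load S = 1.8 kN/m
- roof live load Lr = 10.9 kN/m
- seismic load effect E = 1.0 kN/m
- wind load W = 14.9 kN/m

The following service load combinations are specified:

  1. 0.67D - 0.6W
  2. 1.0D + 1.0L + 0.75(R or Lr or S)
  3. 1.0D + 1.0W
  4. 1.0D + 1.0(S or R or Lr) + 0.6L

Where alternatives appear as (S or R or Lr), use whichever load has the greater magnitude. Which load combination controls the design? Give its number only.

(R or Lr or S) → R = 16.1 kN/m; (S or R or Lr) → R = 16.1 kN/m.
1. 0.67(25.3) - 0.6(14.9) = 16.95 - 8.94 = 8.01
2. 1.0(25.3) + 1.0(4.5) + 0.75(16.1) = 25.30 + 4.50 + 12.08 = 41.88
3. 1.0(25.3) + 1.0(14.9) = 25.30 + 14.90 = 40.20
4. 1.0(25.3) + 1.0(16.1) + 0.6(4.5) = 25.30 + 16.10 + 2.70 = 44.10
The largest value is 44.10 kN/m from combination 4.

Combination 4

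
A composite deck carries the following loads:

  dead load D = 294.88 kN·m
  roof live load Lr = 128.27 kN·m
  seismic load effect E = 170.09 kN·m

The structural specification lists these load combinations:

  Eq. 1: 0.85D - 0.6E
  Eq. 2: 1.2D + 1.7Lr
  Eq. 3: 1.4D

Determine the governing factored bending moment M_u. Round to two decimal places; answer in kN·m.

Eq. 1: 0.85(294.88) - 0.6(170.09) = 148.59
Eq. 2: 1.2(294.88) + 1.7(128.27) = 353.86 + 218.06 = 571.92
Eq. 3: 1.4(294.88) = 412.83
Maximum is from combination 2.

571.92 kN·m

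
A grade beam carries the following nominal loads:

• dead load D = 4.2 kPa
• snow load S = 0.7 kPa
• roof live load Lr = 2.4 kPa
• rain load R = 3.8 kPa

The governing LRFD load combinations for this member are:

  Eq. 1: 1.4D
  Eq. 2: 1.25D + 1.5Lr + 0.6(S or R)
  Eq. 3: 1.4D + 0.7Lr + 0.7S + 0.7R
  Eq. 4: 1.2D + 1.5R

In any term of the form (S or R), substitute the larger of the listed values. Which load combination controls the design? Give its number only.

(S or R) → R = 3.8 kPa.
Eq. 1: 1.4(4.2) = 5.88
Eq. 2: 1.25(4.2) + 1.5(2.4) + 0.6(3.8) = 5.25 + 3.60 + 2.28 = 11.13
Eq. 3: 1.4(4.2) + 0.7(2.4) + 0.7(0.7) + 0.7(3.8) = 5.88 + 1.68 + 0.49 + 2.66 = 10.71
Eq. 4: 1.2(4.2) + 1.5(3.8) = 5.04 + 5.70 = 10.74
The largest value is 11.13 kPa from combination 2.

Combination 2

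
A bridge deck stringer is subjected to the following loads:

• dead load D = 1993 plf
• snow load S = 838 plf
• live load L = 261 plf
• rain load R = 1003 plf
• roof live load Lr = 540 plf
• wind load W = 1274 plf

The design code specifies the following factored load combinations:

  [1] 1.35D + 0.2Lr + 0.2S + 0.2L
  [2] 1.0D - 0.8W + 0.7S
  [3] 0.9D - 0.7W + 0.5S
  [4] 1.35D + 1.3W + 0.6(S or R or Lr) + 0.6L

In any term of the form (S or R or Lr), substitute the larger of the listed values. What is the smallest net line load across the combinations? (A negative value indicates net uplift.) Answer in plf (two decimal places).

1320.90 plf

(S or R or Lr) → R = 1003 plf.
[1] 1.35(1993) + 0.2(540) + 0.2(838) + 0.2(261) = 3018.35
[2] 1.0(1993) - 0.8(1274) + 0.7(838) = 1560.40
[3] 0.9(1993) - 0.7(1274) + 0.5(838) = 1320.90
[4] 1.35(1993) + 1.3(1274) + 0.6(1003) + 0.6(261) = 5105.15
Combination 3 gives the minimum: 1320.90 plf.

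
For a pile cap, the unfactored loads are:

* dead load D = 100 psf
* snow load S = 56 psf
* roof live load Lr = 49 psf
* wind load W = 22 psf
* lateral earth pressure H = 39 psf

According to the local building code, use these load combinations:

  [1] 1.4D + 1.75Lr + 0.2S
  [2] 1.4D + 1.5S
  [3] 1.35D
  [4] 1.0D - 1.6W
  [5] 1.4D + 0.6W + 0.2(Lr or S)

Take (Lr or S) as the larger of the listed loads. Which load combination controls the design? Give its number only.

Combination 1

(Lr or S) → S = 56 psf.
[1] 1.4(100) + 1.75(49) + 0.2(56) = 140.0 + 85.8 + 11.2 = 237.0
[2] 1.4(100) + 1.5(56) = 140.0 + 84.0 = 224.0
[3] 1.35(100) = 135.0
[4] 1.0(100) - 1.6(22) = 100.0 - 35.2 = 64.8
[5] 1.4(100) + 0.6(22) + 0.2(56) = 140.0 + 13.2 + 11.2 = 164.4
The largest value is 237.0 psf from combination 1.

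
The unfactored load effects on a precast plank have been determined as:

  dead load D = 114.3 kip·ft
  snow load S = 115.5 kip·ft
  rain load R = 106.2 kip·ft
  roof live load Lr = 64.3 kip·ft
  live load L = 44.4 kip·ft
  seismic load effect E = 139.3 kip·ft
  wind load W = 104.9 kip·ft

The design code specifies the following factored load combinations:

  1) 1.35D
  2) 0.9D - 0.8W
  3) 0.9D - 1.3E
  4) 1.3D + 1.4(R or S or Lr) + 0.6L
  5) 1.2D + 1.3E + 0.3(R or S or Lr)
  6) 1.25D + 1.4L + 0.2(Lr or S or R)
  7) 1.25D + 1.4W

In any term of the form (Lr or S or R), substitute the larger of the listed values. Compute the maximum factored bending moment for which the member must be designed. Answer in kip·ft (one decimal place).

(R or S or Lr) → S = 115.5 kip·ft; (Lr or S or R) → S = 115.5 kip·ft.
1) 1.35(114.3) = 154.3
2) 0.9(114.3) - 0.8(104.9) = 102.9 - 83.9 = 19.0
3) 0.9(114.3) - 1.3(139.3) = 102.9 - 181.1 = -78.2
4) 1.3(114.3) + 1.4(115.5) + 0.6(44.4) = 148.6 + 161.7 + 26.6 = 336.9
5) 1.2(114.3) + 1.3(139.3) + 0.3(115.5) = 352.9
6) 1.25(114.3) + 1.4(44.4) + 0.2(115.5) = 228.1
7) 1.25(114.3) + 1.4(104.9) = 289.7
The controlling combination is 5, giving 352.9 kip·ft.

352.9 kip·ft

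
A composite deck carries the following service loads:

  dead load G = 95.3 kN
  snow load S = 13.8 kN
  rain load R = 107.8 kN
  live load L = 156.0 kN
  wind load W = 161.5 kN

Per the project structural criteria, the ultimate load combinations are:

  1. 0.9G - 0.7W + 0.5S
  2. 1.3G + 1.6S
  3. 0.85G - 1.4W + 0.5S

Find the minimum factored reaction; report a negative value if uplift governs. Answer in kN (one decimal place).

1. 0.9(95.3) - 0.7(161.5) + 0.5(13.8) = -20.4
2. 1.3(95.3) + 1.6(13.8) = 146.0
3. 0.85(95.3) - 1.4(161.5) + 0.5(13.8) = -138.2
Combination 3 gives the minimum: -138.2 kN.

-138.2 kN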